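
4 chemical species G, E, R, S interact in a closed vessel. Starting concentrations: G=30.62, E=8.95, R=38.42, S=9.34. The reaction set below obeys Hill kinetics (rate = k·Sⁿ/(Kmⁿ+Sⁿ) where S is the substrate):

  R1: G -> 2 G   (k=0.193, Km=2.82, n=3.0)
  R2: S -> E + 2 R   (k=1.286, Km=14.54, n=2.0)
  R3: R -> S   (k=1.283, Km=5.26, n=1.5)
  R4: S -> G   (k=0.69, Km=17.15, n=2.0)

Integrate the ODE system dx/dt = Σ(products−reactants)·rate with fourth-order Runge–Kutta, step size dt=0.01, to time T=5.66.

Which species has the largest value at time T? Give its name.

Dominant species at T: R

RK4 with dt=0.01: 566 steps to T=5.66. Trajectory (selected grid times):
t=0.00: G=30.62 E=8.95 R=38.42 S=9.34
t=0.63: G=30.84 E=9.19 R=38.14 S=9.76
t=1.26: G=31.08 E=9.45 R=37.89 S=10.16
t=1.89: G=31.31 E=9.73 R=37.67 S=10.54
t=2.52: G=31.56 E=10.01 R=37.47 S=10.90
t=3.14: G=31.80 E=10.30 R=37.30 S=11.24
t=3.77: G=32.06 E=10.61 R=37.15 S=11.56
t=4.40: G=32.32 E=10.93 R=37.02 S=11.87
t=5.03: G=32.58 E=11.26 R=36.91 S=12.17
t=5.66: G=32.85 E=11.60 R=36.82 S=12.45
At T=5.66: G=32.85 E=11.60 R=36.82 S=12.45; the largest is R.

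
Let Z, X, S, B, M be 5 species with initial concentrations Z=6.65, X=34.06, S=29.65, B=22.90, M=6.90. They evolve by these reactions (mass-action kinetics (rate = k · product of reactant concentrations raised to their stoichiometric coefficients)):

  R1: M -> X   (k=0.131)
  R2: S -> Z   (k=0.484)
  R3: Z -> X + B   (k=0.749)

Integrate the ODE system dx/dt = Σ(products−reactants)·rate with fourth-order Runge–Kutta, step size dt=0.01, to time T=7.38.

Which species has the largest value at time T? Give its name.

Dominant species at T: X

RK4 with dt=0.01: 738 steps to T=7.38. Trajectory (selected grid times):
t=0.00: Z=6.65 X=34.06 S=29.65 B=22.90 M=6.90
t=0.82: Z=10.71 X=40.42 S=19.94 B=28.55 M=6.20
t=1.64: Z=10.58 X=47.71 S=13.41 B=35.22 M=5.57
t=2.46: Z=8.94 X=54.31 S=9.01 B=41.25 M=5.00
t=3.28: Z=7.00 X=59.71 S=6.06 B=46.14 M=4.49
t=4.10: Z=5.24 X=63.91 S=4.08 B=49.88 M=4.03
t=4.92: Z=3.81 X=67.08 S=2.74 B=52.65 M=3.62
t=5.74: Z=2.72 X=69.44 S=1.84 B=54.64 M=3.25
t=6.56: Z=1.91 X=71.18 S=1.24 B=56.05 M=2.92
t=7.38: Z=1.33 X=72.47 S=0.83 B=57.03 M=2.62
At T=7.38: Z=1.33 X=72.47 S=0.83 B=57.03 M=2.62; the largest is X.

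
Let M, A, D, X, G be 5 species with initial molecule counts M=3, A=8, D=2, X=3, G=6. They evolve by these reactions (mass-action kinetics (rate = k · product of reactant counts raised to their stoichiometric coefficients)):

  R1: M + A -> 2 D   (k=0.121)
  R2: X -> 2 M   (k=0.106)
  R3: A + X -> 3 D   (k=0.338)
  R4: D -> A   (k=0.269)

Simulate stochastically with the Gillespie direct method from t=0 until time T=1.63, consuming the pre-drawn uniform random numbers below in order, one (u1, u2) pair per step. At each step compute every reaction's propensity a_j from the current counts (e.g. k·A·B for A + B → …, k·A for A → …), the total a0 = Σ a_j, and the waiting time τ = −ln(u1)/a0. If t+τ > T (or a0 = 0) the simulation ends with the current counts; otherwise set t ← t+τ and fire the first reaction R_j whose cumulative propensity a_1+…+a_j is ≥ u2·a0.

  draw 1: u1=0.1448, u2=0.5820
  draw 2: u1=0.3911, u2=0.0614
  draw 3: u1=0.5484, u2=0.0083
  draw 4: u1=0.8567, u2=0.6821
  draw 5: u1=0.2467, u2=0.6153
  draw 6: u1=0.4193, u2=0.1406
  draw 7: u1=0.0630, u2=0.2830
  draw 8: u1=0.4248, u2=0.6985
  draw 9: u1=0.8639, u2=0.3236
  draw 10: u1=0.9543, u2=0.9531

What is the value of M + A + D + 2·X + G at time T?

Check how each reaction changes W = M + A + D + 2·X + G (weight of products minus weight of reactants):
R1: M + A -> 2 D: (1·2) − (1·1 + 1·1) = 2 − 2 = 0
R2: X -> 2 M: (1·2) − (2·1) = 2 − 2 = 0
R3: A + X -> 3 D: (1·3) − (1·1 + 2·1) = 3 − 3 = 0
R4: D -> A: (1·1) − (1·1) = 1 − 1 = 0
Every reaction leaves W unchanged, so W is conserved and no simulation is needed: W(T) = W(0) = 3 + 8 + 2 + 2·3 + 6 = 25

Value at T = 25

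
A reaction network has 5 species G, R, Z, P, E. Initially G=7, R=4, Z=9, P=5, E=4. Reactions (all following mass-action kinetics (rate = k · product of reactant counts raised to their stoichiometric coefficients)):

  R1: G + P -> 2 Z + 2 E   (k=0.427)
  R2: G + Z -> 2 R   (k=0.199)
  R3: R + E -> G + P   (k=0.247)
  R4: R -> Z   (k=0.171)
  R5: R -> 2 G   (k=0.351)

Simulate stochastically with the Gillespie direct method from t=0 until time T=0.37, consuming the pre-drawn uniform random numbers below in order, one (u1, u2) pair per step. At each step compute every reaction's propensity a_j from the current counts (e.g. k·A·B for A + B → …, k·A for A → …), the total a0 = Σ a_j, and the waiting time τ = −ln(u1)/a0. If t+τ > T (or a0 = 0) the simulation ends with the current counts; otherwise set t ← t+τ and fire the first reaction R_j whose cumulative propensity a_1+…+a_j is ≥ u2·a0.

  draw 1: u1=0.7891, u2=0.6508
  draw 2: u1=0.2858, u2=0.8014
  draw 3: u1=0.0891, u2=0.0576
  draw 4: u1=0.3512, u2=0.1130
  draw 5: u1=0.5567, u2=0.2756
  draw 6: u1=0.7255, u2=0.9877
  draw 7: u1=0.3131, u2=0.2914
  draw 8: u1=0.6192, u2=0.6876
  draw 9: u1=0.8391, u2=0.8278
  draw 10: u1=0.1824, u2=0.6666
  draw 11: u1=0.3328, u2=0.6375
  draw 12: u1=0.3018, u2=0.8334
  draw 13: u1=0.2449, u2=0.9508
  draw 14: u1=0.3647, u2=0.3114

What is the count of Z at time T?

t=0.000: G=7 R=4 Z=9 P=5 E=4
Draw 1: a1=14.945, a2=12.537, a3=3.952, a4=0.684, a5=1.404, a0=33.522; τ=−ln(0.7891)/33.522=0.007 → t=0.007; u2·a0=0.6508·33.522=21.816; a1=14.945 < 21.816 ≤ a1+a2=27.482 → R2 fires; G=6 R=6 Z=8 P=5 E=4
Draw 2: a1=12.810, a2=9.552, a3=5.928, a4=1.026, a5=2.106, a0=31.422; τ=−ln(0.2858)/31.422=0.040 → t=0.047; u2·a0=0.8014·31.422=25.182; a1+a2=22.362 < 25.182 ≤ a1+…+a3=28.290 → R3 fires; G=7 R=5 Z=8 P=6 E=3
Draw 3: a1=17.934, a2=11.144, a3=3.705, a4=0.855, a5=1.755, a0=35.393; τ=−ln(0.0891)/35.393=0.068 → t=0.115; u2·a0=0.0576·35.393=2.039 ≤ a1=17.934 → R1 fires; G=6 R=5 Z=10 P=5 E=5
Draw 4: a1=12.810, a2=11.940, a3=6.175, a4=0.855, a5=1.755, a0=33.535; τ=−ln(0.3512)/33.535=0.031 → t=0.146; u2·a0=0.1130·33.535=3.789 ≤ a1=12.810 → R1 fires; G=5 R=5 Z=12 P=4 E=7
Draw 5: a1=8.540, a2=11.940, a3=8.645, a4=0.855, a5=1.755, a0=31.735; τ=−ln(0.5567)/31.735=0.018 → t=0.165; u2·a0=0.2756·31.735=8.746; a1=8.540 < 8.746 ≤ a1+a2=20.480 → R2 fires; G=4 R=7 Z=11 P=4 E=7
Draw 6: a1=6.832, a2=8.756, a3=12.103, a4=1.197, a5=2.457, a0=31.345; τ=−ln(0.7255)/31.345=0.010 → t=0.175; u2·a0=0.9877·31.345=30.959; a1+…+a4=28.888 < 30.959 ≤ a1+…+a5=31.345 → R5 fires; G=6 R=6 Z=11 P=4 E=7
Draw 7: a1=10.248, a2=13.134, a3=10.374, a4=1.026, a5=2.106, a0=36.888; τ=−ln(0.3131)/36.888=0.031 → t=0.207; u2·a0=0.2914·36.888=10.749; a1=10.248 < 10.749 ≤ a1+a2=23.382 → R2 fires; G=5 R=8 Z=10 P=4 E=7
Draw 8: a1=8.540, a2=9.950, a3=13.832, a4=1.368, a5=2.808, a0=36.498; τ=−ln(0.6192)/36.498=0.013 → t=0.220; u2·a0=0.6876·36.498=25.096; a1+a2=18.490 < 25.096 ≤ a1+…+a3=32.322 → R3 fires; G=6 R=7 Z=10 P=5 E=6
Draw 9: a1=12.810, a2=11.940, a3=10.374, a4=1.197, a5=2.457, a0=38.778; τ=−ln(0.8391)/38.778=0.005 → t=0.224; u2·a0=0.8278·38.778=32.100; a1+a2=24.750 < 32.100 ≤ a1+…+a3=35.124 → R3 fires; G=7 R=6 Z=10 P=6 E=5
Draw 10: a1=17.934, a2=13.930, a3=7.410, a4=1.026, a5=2.106, a0=42.406; τ=−ln(0.1824)/42.406=0.040 → t=0.264; u2·a0=0.6666·42.406=28.268; a1=17.934 < 28.268 ≤ a1+a2=31.864 → R2 fires; G=6 R=8 Z=9 P=6 E=5
Draw 11: a1=15.372, a2=10.746, a3=9.880, a4=1.368, a5=2.808, a0=40.174; τ=−ln(0.3328)/40.174=0.027 → t=0.292; u2·a0=0.6375·40.174=25.611; a1=15.372 < 25.611 ≤ a1+a2=26.118 → R2 fires; G=5 R=10 Z=8 P=6 E=5
Draw 12: a1=12.810, a2=7.960, a3=12.350, a4=1.710, a5=3.510, a0=38.340; τ=−ln(0.3018)/38.340=0.031 → t=0.323; u2·a0=0.8334·38.340=31.953; a1+a2=20.770 < 31.953 ≤ a1+…+a3=33.120 → R3 fires; G=6 R=9 Z=8 P=7 E=4
Draw 13: a1=17.934, a2=9.552, a3=8.892, a4=1.539, a5=3.159, a0=41.076; τ=−ln(0.2449)/41.076=0.034 → t=0.357; u2·a0=0.9508·41.076=39.055; a1+…+a4=37.917 < 39.055 ≤ a1+…+a5=41.076 → R5 fires; G=8 R=8 Z=8 P=7 E=4
Draw 14: a1=23.912, a2=12.736, a3=7.904, a4=1.368, a5=2.808, a0=48.728; τ=−ln(0.3647)/48.728=0.021 → t=0.378 > T=0.37: stop.
Read off Z at T=0.37: 8

Z at T = 8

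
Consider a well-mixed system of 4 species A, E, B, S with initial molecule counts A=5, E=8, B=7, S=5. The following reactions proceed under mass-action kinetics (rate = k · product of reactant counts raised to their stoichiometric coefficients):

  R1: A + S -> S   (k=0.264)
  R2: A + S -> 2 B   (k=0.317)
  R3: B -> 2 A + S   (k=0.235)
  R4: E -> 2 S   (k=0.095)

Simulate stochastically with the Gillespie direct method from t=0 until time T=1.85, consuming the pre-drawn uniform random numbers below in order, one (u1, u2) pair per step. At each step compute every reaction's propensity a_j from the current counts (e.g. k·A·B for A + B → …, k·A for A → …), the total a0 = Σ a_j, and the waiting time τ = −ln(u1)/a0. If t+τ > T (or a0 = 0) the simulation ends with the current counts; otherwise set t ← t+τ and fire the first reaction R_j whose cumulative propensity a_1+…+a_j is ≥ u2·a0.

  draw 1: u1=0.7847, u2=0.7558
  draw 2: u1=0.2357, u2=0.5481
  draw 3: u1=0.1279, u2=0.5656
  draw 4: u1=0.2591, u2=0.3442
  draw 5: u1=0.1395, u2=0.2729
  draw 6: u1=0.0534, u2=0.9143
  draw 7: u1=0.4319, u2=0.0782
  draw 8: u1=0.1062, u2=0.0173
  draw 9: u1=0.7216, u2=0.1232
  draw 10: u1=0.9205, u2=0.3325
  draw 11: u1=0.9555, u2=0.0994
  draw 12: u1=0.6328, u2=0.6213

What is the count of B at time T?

t=0.000: A=5 E=8 B=7 S=5
Draw 1: a1=6.600, a2=7.925, a3=1.645, a4=0.760, a0=16.930; τ=−ln(0.7847)/16.930=0.014 → t=0.014; u2·a0=0.7558·16.930=12.796; a1=6.600 < 12.796 ≤ a1+a2=14.525 → R2 fires; A=4 E=8 B=9 S=4
Draw 2: a1=4.224, a2=5.072, a3=2.115, a4=0.760, a0=12.171; τ=−ln(0.2357)/12.171=0.119 → t=0.133; u2·a0=0.5481·12.171=6.671; a1=4.224 < 6.671 ≤ a1+a2=9.296 → R2 fires; A=3 E=8 B=11 S=3
Draw 3: a1=2.376, a2=2.853, a3=2.585, a4=0.760, a0=8.574; τ=−ln(0.1279)/8.574=0.240 → t=0.373; u2·a0=0.5656·8.574=4.849; a1=2.376 < 4.849 ≤ a1+a2=5.229 → R2 fires; A=2 E=8 B=13 S=2
Draw 4: a1=1.056, a2=1.268, a3=3.055, a4=0.760, a0=6.139; τ=−ln(0.2591)/6.139=0.220 → t=0.593; u2·a0=0.3442·6.139=2.113; a1=1.056 < 2.113 ≤ a1+a2=2.324 → R2 fires; A=1 E=8 B=15 S=1
Draw 5: a1=0.264, a2=0.317, a3=3.525, a4=0.760, a0=4.866; τ=−ln(0.1395)/4.866=0.405 → t=0.998; u2·a0=0.2729·4.866=1.328; a1+a2=0.581 < 1.328 ≤ a1+…+a3=4.106 → R3 fires; A=3 E=8 B=14 S=2
Draw 6: a1=1.584, a2=1.902, a3=3.290, a4=0.760, a0=7.536; τ=−ln(0.0534)/7.536=0.389 → t=1.386; u2·a0=0.9143·7.536=6.890; a1+…+a3=6.776 < 6.890 ≤ a1+…+a4=7.536 → R4 fires; A=3 E=7 B=14 S=4
Draw 7: a1=3.168, a2=3.804, a3=3.290, a4=0.665, a0=10.927; τ=−ln(0.4319)/10.927=0.077 → t=1.463; u2·a0=0.0782·10.927=0.854 ≤ a1=3.168 → R1 fires; A=2 E=7 B=14 S=4
Draw 8: a1=2.112, a2=2.536, a3=3.290, a4=0.665, a0=8.603; τ=−ln(0.1062)/8.603=0.261 → t=1.724; u2·a0=0.0173·8.603=0.149 ≤ a1=2.112 → R1 fires; A=1 E=7 B=14 S=4
Draw 9: a1=1.056, a2=1.268, a3=3.290, a4=0.665, a0=6.279; τ=−ln(0.7216)/6.279=0.052 → t=1.776; u2·a0=0.1232·6.279=0.774 ≤ a1=1.056 → R1 fires; A=0 E=7 B=14 S=4
Draw 10: a1=0.000, a2=0.000, a3=3.290, a4=0.665, a0=3.955; τ=−ln(0.9205)/3.955=0.021 → t=1.797; u2·a0=0.3325·3.955=1.315; a1+a2=0.000 < 1.315 ≤ a1+…+a3=3.290 → R3 fires; A=2 E=7 B=13 S=5
Draw 11: a1=2.640, a2=3.170, a3=3.055, a4=0.665, a0=9.530; τ=−ln(0.9555)/9.530=0.005 → t=1.802; u2·a0=0.0994·9.530=0.947 ≤ a1=2.640 → R1 fires; A=1 E=7 B=13 S=5
Draw 12: a1=1.320, a2=1.585, a3=3.055, a4=0.665, a0=6.625; τ=−ln(0.6328)/6.625=0.069 → t=1.871 > T=1.85: stop.
Read off B at T=1.85: 13

B at T = 13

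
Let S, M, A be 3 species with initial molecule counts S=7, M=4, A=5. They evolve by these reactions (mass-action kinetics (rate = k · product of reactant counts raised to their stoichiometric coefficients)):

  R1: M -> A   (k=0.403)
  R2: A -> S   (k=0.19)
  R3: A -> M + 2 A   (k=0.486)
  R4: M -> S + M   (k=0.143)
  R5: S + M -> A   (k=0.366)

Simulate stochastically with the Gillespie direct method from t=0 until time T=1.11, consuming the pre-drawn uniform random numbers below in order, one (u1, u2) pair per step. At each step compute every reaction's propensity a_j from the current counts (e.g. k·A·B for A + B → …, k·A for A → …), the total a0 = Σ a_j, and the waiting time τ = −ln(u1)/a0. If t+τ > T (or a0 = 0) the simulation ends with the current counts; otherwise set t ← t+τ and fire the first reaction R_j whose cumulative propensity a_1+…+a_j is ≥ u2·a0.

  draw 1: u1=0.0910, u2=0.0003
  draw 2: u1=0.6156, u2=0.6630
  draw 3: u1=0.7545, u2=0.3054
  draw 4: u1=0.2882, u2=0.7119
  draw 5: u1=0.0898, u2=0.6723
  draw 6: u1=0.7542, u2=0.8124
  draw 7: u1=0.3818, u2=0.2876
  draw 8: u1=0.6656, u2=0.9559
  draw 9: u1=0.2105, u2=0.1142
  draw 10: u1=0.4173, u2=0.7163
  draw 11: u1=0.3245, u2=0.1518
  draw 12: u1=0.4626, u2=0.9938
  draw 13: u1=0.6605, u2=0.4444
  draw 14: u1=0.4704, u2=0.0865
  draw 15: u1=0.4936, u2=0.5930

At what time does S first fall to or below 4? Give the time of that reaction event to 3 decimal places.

Threshold first reached at t = 0.529

t=0.000: S=7 M=4 A=5
Draw 1: a1=1.612, a2=0.950, a3=2.430, a4=0.572, a5=10.248, a0=15.812; τ=−ln(0.0910)/15.812=0.152 → t=0.152; u2·a0=0.0003·15.812=0.005 ≤ a1=1.612 → R1 fires; S=7 M=3 A=6
Draw 2: a1=1.209, a2=1.140, a3=2.916, a4=0.429, a5=7.686, a0=13.380; τ=−ln(0.6156)/13.380=0.036 → t=0.188; u2·a0=0.6630·13.380=8.871; a1+…+a4=5.694 < 8.871 ≤ a1+…+a5=13.380 → R5 fires; S=6 M=2 A=7
Draw 3: a1=0.806, a2=1.330, a3=3.402, a4=0.286, a5=4.392, a0=10.216; τ=−ln(0.7545)/10.216=0.028 → t=0.215; u2·a0=0.3054·10.216=3.120; a1+a2=2.136 < 3.120 ≤ a1+…+a3=5.538 → R3 fires; S=6 M=3 A=8
Draw 4: a1=1.209, a2=1.520, a3=3.888, a4=0.429, a5=6.588, a0=13.634; τ=−ln(0.2882)/13.634=0.091 → t=0.307; u2·a0=0.7119·13.634=9.706; a1+…+a4=7.046 < 9.706 ≤ a1+…+a5=13.634 → R5 fires; S=5 M=2 A=9
Draw 5: a1=0.806, a2=1.710, a3=4.374, a4=0.286, a5=3.660, a0=10.836; τ=−ln(0.0898)/10.836=0.222 → t=0.529; u2·a0=0.6723·10.836=7.285; a1+…+a4=7.176 < 7.285 ≤ a1+…+a5=10.836 → R5 fires; S=4 M=1 A=10
Draw 6: a1=0.403, a2=1.900, a3=4.860, a4=0.143, a5=1.464, a0=8.770; τ=−ln(0.7542)/8.770=0.032 → t=0.561; u2·a0=0.8124·8.770=7.125; a1+a2=2.303 < 7.125 ≤ a1+…+a3=7.163 → R3 fires; S=4 M=2 A=11
Draw 7: a1=0.806, a2=2.090, a3=5.346, a4=0.286, a5=2.928, a0=11.456; τ=−ln(0.3818)/11.456=0.084 → t=0.645; u2·a0=0.2876·11.456=3.295; a1+a2=2.896 < 3.295 ≤ a1+…+a3=8.242 → R3 fires; S=4 M=3 A=12
Draw 8: a1=1.209, a2=2.280, a3=5.832, a4=0.429, a5=4.392, a0=14.142; τ=−ln(0.6656)/14.142=0.029 → t=0.674; u2·a0=0.9559·14.142=13.518; a1+…+a4=9.750 < 13.518 ≤ a1+…+a5=14.142 → R5 fires; S=3 M=2 A=13
Draw 9: a1=0.806, a2=2.470, a3=6.318, a4=0.286, a5=2.196, a0=12.076; τ=−ln(0.2105)/12.076=0.129 → t=0.803; u2·a0=0.1142·12.076=1.379; a1=0.806 < 1.379 ≤ a1+a2=3.276 → R2 fires; S=4 M=2 A=12
Draw 10: a1=0.806, a2=2.280, a3=5.832, a4=0.286, a5=2.928, a0=12.132; τ=−ln(0.4173)/12.132=0.072 → t=0.875; u2·a0=0.7163·12.132=8.690; a1+a2=3.086 < 8.690 ≤ a1+…+a3=8.918 → R3 fires; S=4 M=3 A=13
Draw 11: a1=1.209, a2=2.470, a3=6.318, a4=0.429, a5=4.392, a0=14.818; τ=−ln(0.3245)/14.818=0.076 → t=0.951; u2·a0=0.1518·14.818=2.249; a1=1.209 < 2.249 ≤ a1+a2=3.679 → R2 fires; S=5 M=3 A=12
Draw 12: a1=1.209, a2=2.280, a3=5.832, a4=0.429, a5=5.490, a0=15.240; τ=−ln(0.4626)/15.240=0.051 → t=1.002; u2·a0=0.9938·15.240=15.146; a1+…+a4=9.750 < 15.146 ≤ a1+…+a5=15.240 → R5 fires; S=4 M=2 A=13
Draw 13: a1=0.806, a2=2.470, a3=6.318, a4=0.286, a5=2.928, a0=12.808; τ=−ln(0.6605)/12.808=0.032 → t=1.034; u2·a0=0.4444·12.808=5.692; a1+a2=3.276 < 5.692 ≤ a1+…+a3=9.594 → R3 fires; S=4 M=3 A=14
Draw 14: a1=1.209, a2=2.660, a3=6.804, a4=0.429, a5=4.392, a0=15.494; τ=−ln(0.4704)/15.494=0.049 → t=1.083; u2·a0=0.0865·15.494=1.340; a1=1.209 < 1.340 ≤ a1+a2=3.869 → R2 fires; S=5 M=3 A=13
Draw 15: a1=1.209, a2=2.470, a3=6.318, a4=0.429, a5=5.490, a0=15.916; τ=−ln(0.4936)/15.916=0.044 → t=1.127 > T=1.11: stop.
S first becomes ≤ 4 when it reaches 4 at the event at t=0.529.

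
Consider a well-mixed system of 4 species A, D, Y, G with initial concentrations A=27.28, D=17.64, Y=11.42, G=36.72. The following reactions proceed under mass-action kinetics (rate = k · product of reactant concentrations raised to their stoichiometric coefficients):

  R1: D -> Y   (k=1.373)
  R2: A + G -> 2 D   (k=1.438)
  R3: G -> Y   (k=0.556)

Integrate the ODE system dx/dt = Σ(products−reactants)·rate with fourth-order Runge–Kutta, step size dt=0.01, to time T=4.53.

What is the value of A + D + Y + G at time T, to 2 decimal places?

Value at T = 93.06

Check how each reaction changes W = A + D + Y + G (weight of products minus weight of reactants):
R1: D -> Y: (1·1) − (1·1) = 1 − 1 = 0
R2: A + G -> 2 D: (1·2) − (1·1 + 1·1) = 2 − 2 = 0
R3: G -> Y: (1·1) − (1·1) = 1 − 1 = 0
Every reaction leaves W unchanged, so W is conserved and no simulation is needed: W(T) = W(0) = 27.28 + 17.64 + 11.42 + 36.72 = 93.06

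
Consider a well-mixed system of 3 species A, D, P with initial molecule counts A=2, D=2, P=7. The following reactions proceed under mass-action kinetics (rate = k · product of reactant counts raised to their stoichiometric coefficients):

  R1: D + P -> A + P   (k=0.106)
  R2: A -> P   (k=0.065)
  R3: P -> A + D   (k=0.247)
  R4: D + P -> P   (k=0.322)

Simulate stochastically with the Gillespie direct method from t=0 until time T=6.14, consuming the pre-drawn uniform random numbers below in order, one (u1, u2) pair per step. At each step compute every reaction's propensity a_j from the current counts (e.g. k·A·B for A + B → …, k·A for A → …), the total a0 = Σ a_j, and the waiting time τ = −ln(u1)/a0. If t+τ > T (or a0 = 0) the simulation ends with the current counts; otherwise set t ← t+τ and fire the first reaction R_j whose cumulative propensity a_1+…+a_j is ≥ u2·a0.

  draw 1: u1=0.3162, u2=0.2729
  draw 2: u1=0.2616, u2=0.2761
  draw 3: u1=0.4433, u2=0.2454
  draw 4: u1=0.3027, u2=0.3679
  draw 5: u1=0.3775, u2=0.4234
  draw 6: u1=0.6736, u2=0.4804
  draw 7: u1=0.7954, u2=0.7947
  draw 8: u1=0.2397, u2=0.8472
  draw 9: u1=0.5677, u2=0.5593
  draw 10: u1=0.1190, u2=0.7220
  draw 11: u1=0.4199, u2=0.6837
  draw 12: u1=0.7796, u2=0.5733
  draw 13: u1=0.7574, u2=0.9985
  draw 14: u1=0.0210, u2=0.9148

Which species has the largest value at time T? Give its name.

t=0.000: A=2 D=2 P=7
Draw 1: a1=1.484, a2=0.130, a3=1.729, a4=4.508, a0=7.851; τ=−ln(0.3162)/7.851=0.147 → t=0.147; u2·a0=0.2729·7.851=2.143; a1+a2=1.614 < 2.143 ≤ a1+…+a3=3.343 → R3 fires; A=3 D=3 P=6
Draw 2: a1=1.908, a2=0.195, a3=1.482, a4=5.796, a0=9.381; τ=−ln(0.2616)/9.381=0.143 → t=0.290; u2·a0=0.2761·9.381=2.590; a1+a2=2.103 < 2.590 ≤ a1+…+a3=3.585 → R3 fires; A=4 D=4 P=5
Draw 3: a1=2.120, a2=0.260, a3=1.235, a4=6.440, a0=10.055; τ=−ln(0.4433)/10.055=0.081 → t=0.371; u2·a0=0.2454·10.055=2.467; a1+a2=2.380 < 2.467 ≤ a1+…+a3=3.615 → R3 fires; A=5 D=5 P=4
Draw 4: a1=2.120, a2=0.325, a3=0.988, a4=6.440, a0=9.873; τ=−ln(0.3027)/9.873=0.121 → t=0.492; u2·a0=0.3679·9.873=3.632; a1+…+a3=3.433 < 3.632 ≤ a1+…+a4=9.873 → R4 fires; A=5 D=4 P=4
Draw 5: a1=1.696, a2=0.325, a3=0.988, a4=5.152, a0=8.161; τ=−ln(0.3775)/8.161=0.119 → t=0.611; u2·a0=0.4234·8.161=3.455; a1+…+a3=3.009 < 3.455 ≤ a1+…+a4=8.161 → R4 fires; A=5 D=3 P=4
Draw 6: a1=1.272, a2=0.325, a3=0.988, a4=3.864, a0=6.449; τ=−ln(0.6736)/6.449=0.061 → t=0.672; u2·a0=0.4804·6.449=3.098; a1+…+a3=2.585 < 3.098 ≤ a1+…+a4=6.449 → R4 fires; A=5 D=2 P=4
Draw 7: a1=0.848, a2=0.325, a3=0.988, a4=2.576, a0=4.737; τ=−ln(0.7954)/4.737=0.048 → t=0.721; u2·a0=0.7947·4.737=3.764; a1+…+a3=2.161 < 3.764 ≤ a1+…+a4=4.737 → R4 fires; A=5 D=1 P=4
Draw 8: a1=0.424, a2=0.325, a3=0.988, a4=1.288, a0=3.025; τ=−ln(0.2397)/3.025=0.472 → t=1.193; u2·a0=0.8472·3.025=2.563; a1+…+a3=1.737 < 2.563 ≤ a1+…+a4=3.025 → R4 fires; A=5 D=0 P=4
Draw 9: a1=0.000, a2=0.325, a3=0.988, a4=0.000, a0=1.313; τ=−ln(0.5677)/1.313=0.431 → t=1.624; u2·a0=0.5593·1.313=0.734; a1+a2=0.325 < 0.734 ≤ a1+…+a3=1.313 → R3 fires; A=6 D=1 P=3
Draw 10: a1=0.318, a2=0.390, a3=0.741, a4=0.966, a0=2.415; τ=−ln(0.1190)/2.415=0.881 → t=2.505; u2·a0=0.7220·2.415=1.744; a1+…+a3=1.449 < 1.744 ≤ a1+…+a4=2.415 → R4 fires; A=6 D=0 P=3
Draw 11: a1=0.000, a2=0.390, a3=0.741, a4=0.000, a0=1.131; τ=−ln(0.4199)/1.131=0.767 → t=3.273; u2·a0=0.6837·1.131=0.773; a1+a2=0.390 < 0.773 ≤ a1+…+a3=1.131 → R3 fires; A=7 D=1 P=2
Draw 12: a1=0.212, a2=0.455, a3=0.494, a4=0.644, a0=1.805; τ=−ln(0.7796)/1.805=0.138 → t=3.410; u2·a0=0.5733·1.805=1.035; a1+a2=0.667 < 1.035 ≤ a1+…+a3=1.161 → R3 fires; A=8 D=2 P=1
Draw 13: a1=0.212, a2=0.520, a3=0.247, a4=0.644, a0=1.623; τ=−ln(0.7574)/1.623=0.171 → t=3.582; u2·a0=0.9985·1.623=1.621; a1+…+a3=0.979 < 1.621 ≤ a1+…+a4=1.623 → R4 fires; A=8 D=1 P=1
Draw 14: a1=0.106, a2=0.520, a3=0.247, a4=0.322, a0=1.195; τ=−ln(0.0210)/1.195=3.233 → t=6.815 > T=6.14: stop.
At T=6.14: A=8 D=1 P=1; the largest is A.

Dominant species at T: A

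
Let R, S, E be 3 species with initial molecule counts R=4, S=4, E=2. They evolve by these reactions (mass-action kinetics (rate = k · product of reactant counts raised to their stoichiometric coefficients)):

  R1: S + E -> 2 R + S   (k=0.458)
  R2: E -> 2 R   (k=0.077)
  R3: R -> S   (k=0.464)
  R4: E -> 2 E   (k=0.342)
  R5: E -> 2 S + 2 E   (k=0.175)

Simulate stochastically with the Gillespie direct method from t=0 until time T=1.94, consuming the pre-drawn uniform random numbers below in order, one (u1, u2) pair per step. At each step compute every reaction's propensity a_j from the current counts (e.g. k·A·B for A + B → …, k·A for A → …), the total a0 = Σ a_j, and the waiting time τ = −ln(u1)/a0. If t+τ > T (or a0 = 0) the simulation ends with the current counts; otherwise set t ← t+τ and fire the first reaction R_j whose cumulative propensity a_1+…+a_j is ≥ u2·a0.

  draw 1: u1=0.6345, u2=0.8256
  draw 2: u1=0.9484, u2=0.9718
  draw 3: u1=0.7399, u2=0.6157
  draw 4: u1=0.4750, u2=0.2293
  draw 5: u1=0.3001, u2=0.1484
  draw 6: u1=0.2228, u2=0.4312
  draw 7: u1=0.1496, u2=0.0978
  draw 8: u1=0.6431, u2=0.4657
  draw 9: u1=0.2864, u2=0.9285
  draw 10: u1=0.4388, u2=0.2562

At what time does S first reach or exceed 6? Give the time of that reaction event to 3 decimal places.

Threshold first reached at t = 0.075

t=0.000: R=4 S=4 E=2
Draw 1: a1=3.664, a2=0.154, a3=1.856, a4=0.684, a5=0.350, a0=6.708; τ=−ln(0.6345)/6.708=0.068 → t=0.068; u2·a0=0.8256·6.708=5.538; a1+a2=3.818 < 5.538 ≤ a1+…+a3=5.674 → R3 fires; R=3 S=5 E=2
Draw 2: a1=4.580, a2=0.154, a3=1.392, a4=0.684, a5=0.350, a0=7.160; τ=−ln(0.9484)/7.160=0.007 → t=0.075; u2·a0=0.9718·7.160=6.958; a1+…+a4=6.810 < 6.958 ≤ a1+…+a5=7.160 → R5 fires; R=3 S=7 E=3
Draw 3: a1=9.618, a2=0.231, a3=1.392, a4=1.026, a5=0.525, a0=12.792; τ=−ln(0.7399)/12.792=0.024 → t=0.099; u2·a0=0.6157·12.792=7.876 ≤ a1=9.618 → R1 fires; R=5 S=7 E=2
Draw 4: a1=6.412, a2=0.154, a3=2.320, a4=0.684, a5=0.350, a0=9.920; τ=−ln(0.4750)/9.920=0.075 → t=0.174; u2·a0=0.2293·9.920=2.275 ≤ a1=6.412 → R1 fires; R=7 S=7 E=1
Draw 5: a1=3.206, a2=0.077, a3=3.248, a4=0.342, a5=0.175, a0=7.048; τ=−ln(0.3001)/7.048=0.171 → t=0.345; u2·a0=0.1484·7.048=1.046 ≤ a1=3.206 → R1 fires; R=9 S=7 E=0
Draw 6: a1=0.000, a2=0.000, a3=4.176, a4=0.000, a5=0.000, a0=4.176; τ=−ln(0.2228)/4.176=0.360 → t=0.704; u2·a0=0.4312·4.176=1.801; a1+a2=0.000 < 1.801 ≤ a1+…+a3=4.176 → R3 fires; R=8 S=8 E=0
Draw 7: a1=0.000, a2=0.000, a3=3.712, a4=0.000, a5=0.000, a0=3.712; τ=−ln(0.1496)/3.712=0.512 → t=1.216; u2·a0=0.0978·3.712=0.363; a1+a2=0.000 < 0.363 ≤ a1+…+a3=3.712 → R3 fires; R=7 S=9 E=0
Draw 8: a1=0.000, a2=0.000, a3=3.248, a4=0.000, a5=0.000, a0=3.248; τ=−ln(0.6431)/3.248=0.136 → t=1.352; u2·a0=0.4657·3.248=1.513; a1+a2=0.000 < 1.513 ≤ a1+…+a3=3.248 → R3 fires; R=6 S=10 E=0
Draw 9: a1=0.000, a2=0.000, a3=2.784, a4=0.000, a5=0.000, a0=2.784; τ=−ln(0.2864)/2.784=0.449 → t=1.801; u2·a0=0.9285·2.784=2.585; a1+a2=0.000 < 2.585 ≤ a1+…+a3=2.784 → R3 fires; R=5 S=11 E=0
Draw 10: a1=0.000, a2=0.000, a3=2.320, a4=0.000, a5=0.000, a0=2.320; τ=−ln(0.4388)/2.320=0.355 → t=2.156 > T=1.94: stop.
S first becomes ≥ 6 when it reaches 7 at the event at t=0.075.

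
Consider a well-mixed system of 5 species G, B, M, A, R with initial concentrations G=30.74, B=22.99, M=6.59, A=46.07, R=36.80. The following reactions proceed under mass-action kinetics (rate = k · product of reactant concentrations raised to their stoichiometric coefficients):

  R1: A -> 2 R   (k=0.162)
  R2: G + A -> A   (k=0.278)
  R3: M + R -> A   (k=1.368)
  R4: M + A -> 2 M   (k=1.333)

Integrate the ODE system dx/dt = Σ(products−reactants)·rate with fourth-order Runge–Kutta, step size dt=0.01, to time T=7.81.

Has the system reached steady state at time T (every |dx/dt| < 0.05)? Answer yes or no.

RK4 with dt=0.01: 781 steps to T=7.81. Trajectory (selected grid times):
t=0.00: G=30.74 B=22.99 M=6.59 A=46.07 R=36.80
t=0.87: G=11.46 B=22.99 M=52.08 A=0.00 R=0.00
t=1.74: G=11.46 B=22.99 M=52.08 A=0.00 R=0.00
t=2.60: G=11.46 B=22.99 M=52.08 A=0.00 R=0.00
t=3.47: G=11.46 B=22.99 M=52.08 A=0.00 R=0.00
t=4.34: G=11.46 B=22.99 M=52.08 A=0.00 R=0.00
t=5.21: G=11.46 B=22.99 M=52.08 A=0.00 R=0.00
t=6.07: G=11.46 B=22.99 M=52.08 A=0.00 R=0.00
t=6.94: G=11.46 B=22.99 M=52.08 A=0.00 R=0.00
t=7.81: G=11.46 B=22.99 M=52.08 A=0.00 R=0.00
Rates at T: R1=0.0000, R2=0.0000, R3=0.0000, R4=0.0000
dx/dt at T (Σ net stoichiometry × rate): G=-0.0000, B=+0.0000, M=+0.0000, A=-0.0000, R=-0.0000
Largest |dx/dt| is |-0.0000| (A) < 0.05 → steady.

Steady state at T: yes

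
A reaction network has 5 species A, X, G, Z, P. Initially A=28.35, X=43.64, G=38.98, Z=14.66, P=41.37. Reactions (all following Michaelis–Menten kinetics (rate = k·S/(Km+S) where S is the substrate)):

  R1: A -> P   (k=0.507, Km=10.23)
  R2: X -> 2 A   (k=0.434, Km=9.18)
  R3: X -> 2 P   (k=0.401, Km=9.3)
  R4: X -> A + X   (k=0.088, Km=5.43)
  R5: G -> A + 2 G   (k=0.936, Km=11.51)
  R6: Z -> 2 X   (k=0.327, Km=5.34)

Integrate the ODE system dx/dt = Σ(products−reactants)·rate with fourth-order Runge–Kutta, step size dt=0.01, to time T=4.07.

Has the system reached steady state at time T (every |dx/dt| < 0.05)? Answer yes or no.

RK4 with dt=0.01: 407 steps to T=4.07. Trajectory (selected grid times):
t=0.00: A=28.35 X=43.64 G=38.98 Z=14.66 P=41.37
t=0.45: A=28.87 X=43.55 G=39.31 Z=14.55 P=41.84
t=0.90: A=29.38 X=43.45 G=39.63 Z=14.44 P=42.30
t=1.36: A=29.91 X=43.35 G=39.97 Z=14.33 P=42.78
t=1.81: A=30.42 X=43.26 G=40.29 Z=14.23 P=43.25
t=2.26: A=30.94 X=43.16 G=40.62 Z=14.12 P=43.71
t=2.71: A=31.45 X=43.07 G=40.95 Z=14.01 P=44.18
t=3.17: A=31.97 X=42.97 G=41.29 Z=13.91 P=44.66
t=3.62: A=32.49 X=42.87 G=41.62 Z=13.80 P=45.13
t=4.07: A=33.00 X=42.77 G=41.95 Z=13.69 P=45.60
Rates at T: R1=0.3870, R2=0.3573, R3=0.3294, R4=0.0781, R5=0.7345, R6=0.2353
dx/dt at T (Σ net stoichiometry × rate): A=+1.1402, X=-0.2162, G=+0.7345, Z=-0.2353, P=+1.0458
Largest |dx/dt| is |+1.1402| (A) ≥ 0.05 → not steady.

Steady state at T: no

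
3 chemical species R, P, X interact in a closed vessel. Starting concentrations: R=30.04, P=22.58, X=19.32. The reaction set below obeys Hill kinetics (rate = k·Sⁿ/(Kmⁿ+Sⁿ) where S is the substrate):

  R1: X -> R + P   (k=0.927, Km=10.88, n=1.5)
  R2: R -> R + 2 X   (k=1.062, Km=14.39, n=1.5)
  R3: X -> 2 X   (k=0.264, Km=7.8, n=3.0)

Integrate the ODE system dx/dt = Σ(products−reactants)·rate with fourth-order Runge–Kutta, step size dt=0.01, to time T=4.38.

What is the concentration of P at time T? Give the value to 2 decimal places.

P at T = 25.58

RK4 with dt=0.01: 438 steps to T=4.38. Trajectory (selected grid times):
t=0.00: R=30.04 P=22.58 X=19.32
t=0.49: R=30.36 P=22.90 X=19.90
t=0.97: R=30.68 P=23.22 X=20.47
t=1.46: R=31.01 P=23.55 X=21.06
t=1.95: R=31.34 P=23.88 X=21.64
t=2.43: R=31.67 P=24.21 X=22.21
t=2.92: R=32.01 P=24.55 X=22.79
t=3.41: R=32.36 P=24.90 X=23.38
t=3.89: R=32.69 P=25.23 X=23.95
t=4.38: R=33.04 P=25.58 X=24.53
Read off P at T=4.38: 25.58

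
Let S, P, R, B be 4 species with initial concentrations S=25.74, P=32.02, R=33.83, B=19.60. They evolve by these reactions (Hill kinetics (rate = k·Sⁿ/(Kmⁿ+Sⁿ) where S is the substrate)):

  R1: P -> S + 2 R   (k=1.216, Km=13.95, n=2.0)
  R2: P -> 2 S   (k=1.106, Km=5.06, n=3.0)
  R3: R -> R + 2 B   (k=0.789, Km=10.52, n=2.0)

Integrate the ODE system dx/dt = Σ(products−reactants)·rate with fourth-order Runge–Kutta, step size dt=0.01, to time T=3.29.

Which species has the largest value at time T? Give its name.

Dominant species at T: R

RK4 with dt=0.01: 329 steps to T=3.29. Trajectory (selected grid times):
t=0.00: S=25.74 P=32.02 R=33.83 B=19.60
t=0.37: S=26.93 P=31.24 R=34.58 B=20.13
t=0.73: S=28.09 P=30.48 R=35.31 B=20.65
t=1.10: S=29.27 P=29.70 R=36.05 B=21.19
t=1.46: S=30.42 P=28.95 R=36.76 B=21.72
t=1.83: S=31.60 P=28.18 R=37.49 B=22.26
t=2.19: S=32.74 P=27.43 R=38.19 B=22.78
t=2.56: S=33.91 P=26.67 R=38.90 B=23.33
t=2.92: S=35.04 P=25.93 R=39.58 B=23.86
t=3.29: S=36.20 P=25.18 R=40.28 B=24.40
At T=3.29: S=36.20 P=25.18 R=40.28 B=24.40; the largest is R.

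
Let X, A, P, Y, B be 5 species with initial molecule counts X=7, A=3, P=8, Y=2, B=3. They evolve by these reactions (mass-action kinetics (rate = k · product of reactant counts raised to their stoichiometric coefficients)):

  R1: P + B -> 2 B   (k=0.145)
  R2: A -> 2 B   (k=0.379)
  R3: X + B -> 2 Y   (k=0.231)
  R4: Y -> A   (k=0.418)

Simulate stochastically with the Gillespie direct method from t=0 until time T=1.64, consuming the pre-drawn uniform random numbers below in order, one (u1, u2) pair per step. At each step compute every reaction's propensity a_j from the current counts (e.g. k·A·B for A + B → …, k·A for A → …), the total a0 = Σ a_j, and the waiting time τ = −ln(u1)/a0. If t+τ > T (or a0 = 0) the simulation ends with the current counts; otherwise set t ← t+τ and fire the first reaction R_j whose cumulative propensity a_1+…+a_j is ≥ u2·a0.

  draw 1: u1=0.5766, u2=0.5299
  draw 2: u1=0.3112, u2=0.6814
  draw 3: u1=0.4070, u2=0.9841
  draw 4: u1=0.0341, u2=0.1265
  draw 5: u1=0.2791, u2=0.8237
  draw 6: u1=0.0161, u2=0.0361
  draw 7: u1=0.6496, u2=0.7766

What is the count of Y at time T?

t=0.000: X=7 A=3 P=8 Y=2 B=3
Draw 1: a1=3.480, a2=1.137, a3=4.851, a4=0.836, a0=10.304; τ=−ln(0.5766)/10.304=0.053 → t=0.053; u2·a0=0.5299·10.304=5.460; a1+a2=4.617 < 5.460 ≤ a1+…+a3=9.468 → R3 fires; X=6 A=3 P=8 Y=4 B=2
Draw 2: a1=2.320, a2=1.137, a3=2.772, a4=1.672, a0=7.901; τ=−ln(0.3112)/7.901=0.148 → t=0.201; u2·a0=0.6814·7.901=5.384; a1+a2=3.457 < 5.384 ≤ a1+…+a3=6.229 → R3 fires; X=5 A=3 P=8 Y=6 B=1
Draw 3: a1=1.160, a2=1.137, a3=1.155, a4=2.508, a0=5.960; τ=−ln(0.4070)/5.960=0.151 → t=0.352; u2·a0=0.9841·5.960=5.865; a1+…+a3=3.452 < 5.865 ≤ a1+…+a4=5.960 → R4 fires; X=5 A=4 P=8 Y=5 B=1
Draw 4: a1=1.160, a2=1.516, a3=1.155, a4=2.090, a0=5.921; τ=−ln(0.0341)/5.921=0.571 → t=0.923; u2·a0=0.1265·5.921=0.749 ≤ a1=1.160 → R1 fires; X=5 A=4 P=7 Y=5 B=2
Draw 5: a1=2.030, a2=1.516, a3=2.310, a4=2.090, a0=7.946; τ=−ln(0.2791)/7.946=0.161 → t=1.083; u2·a0=0.8237·7.946=6.545; a1+…+a3=5.856 < 6.545 ≤ a1+…+a4=7.946 → R4 fires; X=5 A=5 P=7 Y=4 B=2
Draw 6: a1=2.030, a2=1.895, a3=2.310, a4=1.672, a0=7.907; τ=−ln(0.0161)/7.907=0.522 → t=1.605; u2·a0=0.0361·7.907=0.285 ≤ a1=2.030 → R1 fires; X=5 A=5 P=6 Y=4 B=3
Draw 7: a1=2.610, a2=1.895, a3=3.465, a4=1.672, a0=9.642; τ=−ln(0.6496)/9.642=0.045 → t=1.650 > T=1.64: stop.
Read off Y at T=1.64: 4

Y at T = 4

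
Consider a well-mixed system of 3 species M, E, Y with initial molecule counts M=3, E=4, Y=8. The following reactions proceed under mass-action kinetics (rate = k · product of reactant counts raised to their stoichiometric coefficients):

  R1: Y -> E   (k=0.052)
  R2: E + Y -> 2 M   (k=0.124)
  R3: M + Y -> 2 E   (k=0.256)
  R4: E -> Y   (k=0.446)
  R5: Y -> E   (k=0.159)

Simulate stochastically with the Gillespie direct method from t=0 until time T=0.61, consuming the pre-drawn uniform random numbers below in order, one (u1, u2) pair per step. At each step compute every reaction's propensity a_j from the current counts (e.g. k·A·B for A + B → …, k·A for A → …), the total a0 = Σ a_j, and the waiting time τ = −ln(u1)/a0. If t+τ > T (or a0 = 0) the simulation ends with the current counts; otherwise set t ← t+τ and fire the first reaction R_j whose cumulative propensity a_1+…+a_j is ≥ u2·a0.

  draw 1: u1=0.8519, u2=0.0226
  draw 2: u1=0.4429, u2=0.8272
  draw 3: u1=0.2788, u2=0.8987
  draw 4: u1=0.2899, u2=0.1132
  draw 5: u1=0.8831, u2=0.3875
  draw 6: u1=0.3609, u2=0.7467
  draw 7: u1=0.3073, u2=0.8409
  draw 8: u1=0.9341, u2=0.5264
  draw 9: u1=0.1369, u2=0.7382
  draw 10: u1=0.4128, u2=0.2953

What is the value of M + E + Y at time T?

Check how each reaction changes W = M + E + Y (weight of products minus weight of reactants):
R1: Y -> E: (1·1) − (1·1) = 1 − 1 = 0
R2: E + Y -> 2 M: (1·2) − (1·1 + 1·1) = 2 − 2 = 0
R3: M + Y -> 2 E: (1·2) − (1·1 + 1·1) = 2 − 2 = 0
R4: E -> Y: (1·1) − (1·1) = 1 − 1 = 0
R5: Y -> E: (1·1) − (1·1) = 1 − 1 = 0
Every reaction leaves W unchanged, so W is conserved and no simulation is needed: W(T) = W(0) = 3 + 4 + 8 = 15

Value at T = 15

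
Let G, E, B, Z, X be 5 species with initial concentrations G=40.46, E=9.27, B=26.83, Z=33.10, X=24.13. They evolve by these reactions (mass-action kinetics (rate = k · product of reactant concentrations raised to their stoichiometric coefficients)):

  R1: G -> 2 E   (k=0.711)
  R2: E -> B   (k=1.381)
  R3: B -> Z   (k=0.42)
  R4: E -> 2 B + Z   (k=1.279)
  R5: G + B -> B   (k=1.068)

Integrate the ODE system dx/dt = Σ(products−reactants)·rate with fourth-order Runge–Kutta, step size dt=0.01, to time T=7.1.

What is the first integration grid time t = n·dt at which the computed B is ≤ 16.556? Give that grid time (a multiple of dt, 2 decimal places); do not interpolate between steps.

Threshold first reached at t = 2.46

RK4 with dt=0.01: 710 steps to T=7.1. Trajectory (selected grid times):
t=0.00: G=40.46 E=9.27 B=26.83 Z=33.10 X=24.13
t=0.79: G=0.00 E=1.39 B=30.95 Z=48.18 X=24.13
t=1.58: G=0.00 E=0.17 B=23.66 Z=57.85 X=24.13
t=2.37: G=0.00 E=0.02 B=17.16 Z=64.65 X=24.13
t=2.45: G=0.00 E=0.02 B=16.60 Z=65.22 X=24.13
t=2.46: G=0.00 E=0.02 B=16.53 Z=65.29 X=24.13
t=3.16: G=0.00 E=0.00 B=12.33 Z=69.51 X=24.13
t=3.94: G=0.00 E=0.00 B=8.89 Z=72.95 X=24.13
t=4.73: G=0.00 E=0.00 B=6.38 Z=75.47 X=24.13
t=5.52: G=0.00 E=0.00 B=4.58 Z=77.27 X=24.13
t=6.31: G=0.00 E=0.00 B=3.29 Z=78.56 X=24.13
t=7.10: G=0.00 E=0.00 B=2.36 Z=79.49 X=24.13
B(2.45)=16.596 > 16.556 but B(2.46)=16.527 ≤ 16.556, so the first grid time is t=2.46.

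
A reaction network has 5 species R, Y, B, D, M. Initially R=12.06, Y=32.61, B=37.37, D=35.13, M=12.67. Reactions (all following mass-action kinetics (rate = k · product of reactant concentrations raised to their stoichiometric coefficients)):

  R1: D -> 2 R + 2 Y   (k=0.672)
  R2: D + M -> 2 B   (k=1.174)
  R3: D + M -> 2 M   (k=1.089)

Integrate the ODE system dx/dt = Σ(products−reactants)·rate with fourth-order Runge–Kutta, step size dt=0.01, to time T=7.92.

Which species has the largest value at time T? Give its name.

RK4 with dt=0.01: 792 steps to T=7.92. Trajectory (selected grid times):
t=0.00: R=12.06 Y=32.61 B=37.37 D=35.13 M=12.67
t=0.88: R=13.75 Y=34.30 B=72.94 D=0.00 M=11.38
t=1.76: R=13.75 Y=34.30 B=72.94 D=0.00 M=11.38
t=2.64: R=13.75 Y=34.30 B=72.94 D=0.00 M=11.38
t=3.52: R=13.75 Y=34.30 B=72.94 D=0.00 M=11.38
t=4.40: R=13.75 Y=34.30 B=72.94 D=0.00 M=11.38
t=5.28: R=13.75 Y=34.30 B=72.94 D=0.00 M=11.38
t=6.16: R=13.75 Y=34.30 B=72.94 D=0.00 M=11.38
t=7.04: R=13.75 Y=34.30 B=72.94 D=0.00 M=11.38
t=7.92: R=13.75 Y=34.30 B=72.94 D=0.00 M=11.38
At T=7.92: R=13.75 Y=34.30 B=72.94 D=0.00 M=11.38; the largest is B.

Dominant species at T: B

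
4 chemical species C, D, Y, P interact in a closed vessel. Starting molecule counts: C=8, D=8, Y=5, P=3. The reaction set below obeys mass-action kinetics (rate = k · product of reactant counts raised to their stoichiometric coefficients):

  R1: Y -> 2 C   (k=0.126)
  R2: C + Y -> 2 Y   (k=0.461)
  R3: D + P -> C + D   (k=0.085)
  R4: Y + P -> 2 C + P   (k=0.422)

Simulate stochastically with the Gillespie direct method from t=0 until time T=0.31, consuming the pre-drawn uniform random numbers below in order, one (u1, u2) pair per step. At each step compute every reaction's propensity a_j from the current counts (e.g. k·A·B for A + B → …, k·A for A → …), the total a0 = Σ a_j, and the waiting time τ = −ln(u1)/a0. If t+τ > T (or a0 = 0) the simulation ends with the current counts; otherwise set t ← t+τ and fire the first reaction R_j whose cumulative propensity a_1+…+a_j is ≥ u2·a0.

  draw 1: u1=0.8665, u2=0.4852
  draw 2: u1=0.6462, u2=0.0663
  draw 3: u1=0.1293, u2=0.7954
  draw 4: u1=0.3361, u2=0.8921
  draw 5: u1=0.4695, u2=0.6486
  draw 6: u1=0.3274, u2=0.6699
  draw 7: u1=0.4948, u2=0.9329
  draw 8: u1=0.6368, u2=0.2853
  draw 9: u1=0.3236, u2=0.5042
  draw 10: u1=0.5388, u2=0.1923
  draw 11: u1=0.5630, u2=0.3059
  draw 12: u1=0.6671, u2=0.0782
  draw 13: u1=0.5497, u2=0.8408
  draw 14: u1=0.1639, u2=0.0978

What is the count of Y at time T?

t=0.000: C=8 D=8 Y=5 P=3
Draw 1: a1=0.630, a2=18.440, a3=2.040, a4=6.330, a0=27.440; τ=−ln(0.8665)/27.440=0.005 → t=0.005; u2·a0=0.4852·27.440=13.314; a1=0.630 < 13.314 ≤ a1+a2=19.070 → R2 fires; C=7 D=8 Y=6 P=3
Draw 2: a1=0.756, a2=19.362, a3=2.040, a4=7.596, a0=29.754; τ=−ln(0.6462)/29.754=0.015 → t=0.020; u2·a0=0.0663·29.754=1.973; a1=0.756 < 1.973 ≤ a1+a2=20.118 → R2 fires; C=6 D=8 Y=7 P=3
Draw 3: a1=0.882, a2=19.362, a3=2.040, a4=8.862, a0=31.146; τ=−ln(0.1293)/31.146=0.066 → t=0.086; u2·a0=0.7954·31.146=24.774; a1+…+a3=22.284 < 24.774 ≤ a1+…+a4=31.146 → R4 fires; C=8 D=8 Y=6 P=3
Draw 4: a1=0.756, a2=22.128, a3=2.040, a4=7.596, a0=32.520; τ=−ln(0.3361)/32.520=0.034 → t=0.119; u2·a0=0.8921·32.520=29.011; a1+…+a3=24.924 < 29.011 ≤ a1+…+a4=32.520 → R4 fires; C=10 D=8 Y=5 P=3
Draw 5: a1=0.630, a2=23.050, a3=2.040, a4=6.330, a0=32.050; τ=−ln(0.4695)/32.050=0.024 → t=0.143; u2·a0=0.6486·32.050=20.788; a1=0.630 < 20.788 ≤ a1+a2=23.680 → R2 fires; C=9 D=8 Y=6 P=3
Draw 6: a1=0.756, a2=24.894, a3=2.040, a4=7.596, a0=35.286; τ=−ln(0.3274)/35.286=0.032 → t=0.174; u2·a0=0.6699·35.286=23.638; a1=0.756 < 23.638 ≤ a1+a2=25.650 → R2 fires; C=8 D=8 Y=7 P=3
Draw 7: a1=0.882, a2=25.816, a3=2.040, a4=8.862, a0=37.600; τ=−ln(0.4948)/37.600=0.019 → t=0.193; u2·a0=0.9329·37.600=35.077; a1+…+a3=28.738 < 35.077 ≤ a1+…+a4=37.600 → R4 fires; C=10 D=8 Y=6 P=3
Draw 8: a1=0.756, a2=27.660, a3=2.040, a4=7.596, a0=38.052; τ=−ln(0.6368)/38.052=0.012 → t=0.205; u2·a0=0.2853·38.052=10.856; a1=0.756 < 10.856 ≤ a1+a2=28.416 → R2 fires; C=9 D=8 Y=7 P=3
Draw 9: a1=0.882, a2=29.043, a3=2.040, a4=8.862, a0=40.827; τ=−ln(0.3236)/40.827=0.028 → t=0.233; u2·a0=0.5042·40.827=20.585; a1=0.882 < 20.585 ≤ a1+a2=29.925 → R2 fires; C=8 D=8 Y=8 P=3
Draw 10: a1=1.008, a2=29.504, a3=2.040, a4=10.128, a0=42.680; τ=−ln(0.5388)/42.680=0.014 → t=0.247; u2·a0=0.1923·42.680=8.207; a1=1.008 < 8.207 ≤ a1+a2=30.512 → R2 fires; C=7 D=8 Y=9 P=3
Draw 11: a1=1.134, a2=29.043, a3=2.040, a4=11.394, a0=43.611; τ=−ln(0.5630)/43.611=0.013 → t=0.260; u2·a0=0.3059·43.611=13.341; a1=1.134 < 13.341 ≤ a1+a2=30.177 → R2 fires; C=6 D=8 Y=10 P=3
Draw 12: a1=1.260, a2=27.660, a3=2.040, a4=12.660, a0=43.620; τ=−ln(0.6671)/43.620=0.009 → t=0.269; u2·a0=0.0782·43.620=3.411; a1=1.260 < 3.411 ≤ a1+a2=28.920 → R2 fires; C=5 D=8 Y=11 P=3
Draw 13: a1=1.386, a2=25.355, a3=2.040, a4=13.926, a0=42.707; τ=−ln(0.5497)/42.707=0.014 → t=0.284; u2·a0=0.8408·42.707=35.908; a1+…+a3=28.781 < 35.908 ≤ a1+…+a4=42.707 → R4 fires; C=7 D=8 Y=10 P=3
Draw 14: a1=1.260, a2=32.270, a3=2.040, a4=12.660, a0=48.230; τ=−ln(0.1639)/48.230=0.037 → t=0.321 > T=0.31: stop.
Read off Y at T=0.31: 10

Y at T = 10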